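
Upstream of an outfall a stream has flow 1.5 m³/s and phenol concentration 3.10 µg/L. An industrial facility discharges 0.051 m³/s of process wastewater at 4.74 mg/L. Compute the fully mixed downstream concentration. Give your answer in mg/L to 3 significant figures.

0.159 mg/L

3.10 µg/L = 0.0031 mg/L.
Flow-weighted mixing gives C = (0.051·4.74 + 1.5·0.0031) / (0.051 + 1.5) = 0.2464/1.551 = 0.1589 mg/L.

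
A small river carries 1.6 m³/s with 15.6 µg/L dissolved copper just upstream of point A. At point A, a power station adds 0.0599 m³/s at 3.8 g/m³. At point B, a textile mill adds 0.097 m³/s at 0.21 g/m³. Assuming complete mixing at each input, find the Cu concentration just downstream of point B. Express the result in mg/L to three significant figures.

15.6 µg/L = 0.0156 mg/L.
After input A: C = (1.6·0.0156 + 0.0599·3.8) / 1.66 = 0.1522 mg/L.
After input B: C = (1.66·0.1522 + 0.097·0.21) / 1.757 = 0.1554 mg/L.

0.155 mg/L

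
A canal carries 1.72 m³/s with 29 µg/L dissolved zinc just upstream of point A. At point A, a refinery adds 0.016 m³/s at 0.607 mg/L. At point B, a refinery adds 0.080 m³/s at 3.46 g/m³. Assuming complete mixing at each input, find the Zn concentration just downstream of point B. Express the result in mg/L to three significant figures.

29 µg/L = 0.029 mg/L.
After input A: C = (1.72·0.029 + 0.016·0.607) / 1.736 = 0.03433 mg/L.
After input B: C = (1.736·0.03433 + 0.08·3.46) / 1.816 = 0.1852 mg/L.

0.185 mg/L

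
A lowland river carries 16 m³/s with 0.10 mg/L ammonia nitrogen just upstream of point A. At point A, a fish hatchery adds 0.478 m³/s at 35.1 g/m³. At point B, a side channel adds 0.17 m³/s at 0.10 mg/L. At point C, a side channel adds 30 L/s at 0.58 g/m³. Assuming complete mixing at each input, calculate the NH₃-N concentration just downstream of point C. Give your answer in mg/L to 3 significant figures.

After input A: C = (16·0.1 + 0.478·35.1) / 16.48 = 1.115 mg/L.
After input B: C = (16.48·1.115 + 0.17·0.1) / 16.65 = 1.105 mg/L.
30 L/s = 0.03 m³/s.
After input C: C = (16.65·1.105 + 0.03·0.58) / 16.68 = 1.104 mg/L.

1.10 mg/L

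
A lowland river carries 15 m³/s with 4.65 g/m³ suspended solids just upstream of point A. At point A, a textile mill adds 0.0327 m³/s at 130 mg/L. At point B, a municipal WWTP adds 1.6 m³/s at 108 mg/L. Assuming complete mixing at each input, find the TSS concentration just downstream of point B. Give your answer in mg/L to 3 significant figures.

14.8 mg/L

After input A: C = (15·4.65 + 0.0327·130) / 15.03 = 4.923 mg/L.
After input B: C = (15.03·4.923 + 1.6·108) / 16.63 = 14.84 mg/L.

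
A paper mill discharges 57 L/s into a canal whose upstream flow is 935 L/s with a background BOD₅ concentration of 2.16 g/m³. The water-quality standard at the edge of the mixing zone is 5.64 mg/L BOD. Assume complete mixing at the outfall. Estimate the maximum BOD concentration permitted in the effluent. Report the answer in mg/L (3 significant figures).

62.7 mg/L

57 L/s = 0.057 m³/s.
935 L/s = 0.935 m³/s.
Mass balance: 5.64·0.992 = 0.057·Cₑ + 0.935·2.16.
Cₑ = (5.595 − 2.02) / 0.057 = 62.72 mg/L.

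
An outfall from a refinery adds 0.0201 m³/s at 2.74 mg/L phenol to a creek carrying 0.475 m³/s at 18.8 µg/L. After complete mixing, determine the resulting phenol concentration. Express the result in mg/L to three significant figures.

18.8 µg/L = 0.0188 mg/L.
Flow-weighted mixing gives C = (0.0201·2.74 + 0.475·0.0188) / (0.0201 + 0.475) = 0.064/0.4951 = 0.1293 mg/L.

0.129 mg/L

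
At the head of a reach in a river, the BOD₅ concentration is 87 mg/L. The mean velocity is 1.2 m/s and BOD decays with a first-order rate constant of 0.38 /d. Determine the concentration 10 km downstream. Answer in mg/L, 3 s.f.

Travel time t = 10 km / 1.2 m/s = 1e+04/1.2 = 8333 s = 0.09645 d.
First-order decay: C = 87·exp(−0.38·0.09645) = 87·0.964 = 83.87 mg/L.

83.9 mg/L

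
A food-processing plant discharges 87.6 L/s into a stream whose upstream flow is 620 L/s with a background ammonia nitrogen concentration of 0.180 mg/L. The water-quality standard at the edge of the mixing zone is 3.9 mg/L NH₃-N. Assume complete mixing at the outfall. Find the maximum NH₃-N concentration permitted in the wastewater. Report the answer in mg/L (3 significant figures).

30.2 mg/L

87.6 L/s = 0.0876 m³/s.
620 L/s = 0.62 m³/s.
Mass balance: 3.9·0.7076 = 0.0876·Cₑ + 0.62·0.18.
Cₑ = (2.76 − 0.1116) / 0.0876 = 30.23 mg/L.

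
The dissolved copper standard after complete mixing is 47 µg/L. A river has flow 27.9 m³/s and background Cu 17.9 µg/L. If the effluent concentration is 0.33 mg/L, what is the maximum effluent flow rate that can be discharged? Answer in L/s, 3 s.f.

17.9 µg/L = 0.0179 mg/L.
47 µg/L = 0.047 mg/L.
Mass balance at complete mixing: C_std·(Q_w + Q_r) = Q_w·C_e + Q_r·C_b.
Rearranging, Q_w = Q_r·(C_std − C_b)/(C_e − C_std) = 27.9·(0.047 − 0.0179) / (0.33 − 0.047) = 2.869 m³/s.
= 2869 L/s.

2870 L/s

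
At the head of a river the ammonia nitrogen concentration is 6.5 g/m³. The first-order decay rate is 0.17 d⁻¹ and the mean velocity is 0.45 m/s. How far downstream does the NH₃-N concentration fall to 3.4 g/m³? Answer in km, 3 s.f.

From C = C₀·e^(−kt), t = ln(C₀/C)/k = ln(6.5/3.4)/0.17 = 0.648/0.17 = 3.812 d.
Distance = v·t = 0.45 m/s × 3.294e+05 s = 1.482e+05 m = 148.2 km.

148 km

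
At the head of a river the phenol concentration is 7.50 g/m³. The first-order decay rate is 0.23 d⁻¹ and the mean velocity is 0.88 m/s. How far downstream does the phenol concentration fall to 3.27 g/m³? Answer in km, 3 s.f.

274 km

From C = C₀·e^(−kt), t = ln(C₀/C)/k = ln(7.50/3.27)/0.23 = 0.8301/0.23 = 3.609 d.
Distance = v·t = 0.88 m/s × 3.118e+05 s = 2.744e+05 m = 274.4 km.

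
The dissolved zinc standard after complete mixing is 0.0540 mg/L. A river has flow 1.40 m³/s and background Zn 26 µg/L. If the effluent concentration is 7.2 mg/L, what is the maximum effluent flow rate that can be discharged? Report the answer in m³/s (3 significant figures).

0.00549 m³/s

26 µg/L = 0.026 mg/L.
Mass balance at complete mixing: C_std·(Q_w + Q_r) = Q_w·C_e + Q_r·C_b.
Rearranging, Q_w = Q_r·(C_std − C_b)/(C_e − C_std) = 1.40·(0.054 − 0.026) / (7.2 − 0.054) = 0.005486 m³/s.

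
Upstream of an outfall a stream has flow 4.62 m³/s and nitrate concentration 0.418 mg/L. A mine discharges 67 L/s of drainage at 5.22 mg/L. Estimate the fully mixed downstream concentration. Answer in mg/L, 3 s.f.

0.487 mg/L

67 L/s = 0.067 m³/s.
Conservation of mass across the mixing zone: C = (0.067·5.22 + 4.62·0.418) / (0.067 + 4.62) = 2.281/4.687 = 0.4866 mg/L.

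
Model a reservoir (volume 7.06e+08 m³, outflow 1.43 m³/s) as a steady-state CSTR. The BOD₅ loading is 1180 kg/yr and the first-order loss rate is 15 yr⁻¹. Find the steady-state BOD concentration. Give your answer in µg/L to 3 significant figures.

0.111 µg/L

Outflow Q = 1.43 m³/s × 3.156e+07 s/yr = 4.513e+07 m³/yr.
Steady-state CSTR mass balance: W = Q·C + k·V·C, so C = W/(Q + kV).
Q + kV = 4.513e+07 + 15·7.06e+08 = 1.064e+10 m³/yr.
C = 1180/1.064e+10 = 1.11e-07 kg/m³ = 0.000111 mg/L = 0.111 µg/L.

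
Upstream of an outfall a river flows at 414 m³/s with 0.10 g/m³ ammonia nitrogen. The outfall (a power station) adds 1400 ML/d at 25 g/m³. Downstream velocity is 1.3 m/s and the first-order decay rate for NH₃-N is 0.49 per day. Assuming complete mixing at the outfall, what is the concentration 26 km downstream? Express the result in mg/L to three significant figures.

0.927 mg/L

1400 ML/d = 16.2 m³/s.
After complete mixing, C₀ = (16.2·25 + 414·0.1) / 430.2 = 1.038 mg/L.
Travel time t = 2.6e+04 m / 1.3 m/s = 2e+04 s = 0.2315 d.
C = 1.038·exp(−0.49·0.2315) = 1.038·0.8928 = 0.9266 mg/L.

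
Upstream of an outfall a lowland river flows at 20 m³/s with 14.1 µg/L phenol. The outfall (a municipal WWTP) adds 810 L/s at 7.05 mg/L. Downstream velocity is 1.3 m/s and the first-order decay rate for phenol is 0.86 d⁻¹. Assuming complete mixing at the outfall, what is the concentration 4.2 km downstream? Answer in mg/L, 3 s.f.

810 L/s = 0.81 m³/s.
14.1 µg/L = 0.0141 mg/L.
After complete mixing, C₀ = (0.81·7.05 + 20·0.0141) / 20.81 = 0.288 mg/L.
Travel time t = 4200 m / 1.3 m/s = 3231 s = 0.03739 d.
C = 0.288·exp(−0.86·0.03739) = 0.288·0.9684 = 0.2788 mg/L.

0.279 mg/L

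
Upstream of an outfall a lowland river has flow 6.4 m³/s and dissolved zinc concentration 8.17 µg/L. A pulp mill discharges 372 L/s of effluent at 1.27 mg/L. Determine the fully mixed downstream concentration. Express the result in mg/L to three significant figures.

372 L/s = 0.372 m³/s.
8.17 µg/L = 0.00817 mg/L.
Conservation of mass across the mixing zone: C = (0.372·1.27 + 6.4·0.00817) / (0.372 + 6.4) = 0.5247/6.772 = 0.07748 mg/L.

0.0775 mg/L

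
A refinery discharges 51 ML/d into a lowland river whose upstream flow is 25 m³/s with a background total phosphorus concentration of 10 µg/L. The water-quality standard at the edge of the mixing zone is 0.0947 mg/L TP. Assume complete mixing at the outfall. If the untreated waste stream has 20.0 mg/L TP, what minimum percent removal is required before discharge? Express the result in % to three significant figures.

81.6 %

51 ML/d = 0.5903 m³/s.
10 µg/L = 0.01 mg/L.
Mass balance: 0.0947·25.59 = 0.5903·Cₑ + 25·0.01.
Cₑ = (2.423 − 0.25) / 0.5903 = 3.682 mg/L.
Required removal = 1 − 3.682/20.0 = 81.59 %.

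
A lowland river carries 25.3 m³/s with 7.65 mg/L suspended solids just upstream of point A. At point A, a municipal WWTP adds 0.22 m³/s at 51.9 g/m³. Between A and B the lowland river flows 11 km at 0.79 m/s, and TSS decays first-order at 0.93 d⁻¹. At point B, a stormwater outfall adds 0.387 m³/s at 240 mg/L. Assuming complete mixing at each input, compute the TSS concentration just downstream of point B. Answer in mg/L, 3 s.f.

After input A: C = (25.3·7.65 + 0.22·51.9) / 25.52 = 8.031 mg/L.
Over the 11 km reach to input B (t = 1.392e+04 s = 0.1612 d), decay gives C = 8.031·exp(−0.93·0.1612) = 6.914 mg/L.
After input B: C = (25.52·6.914 + 0.387·240) / 25.91 = 10.4 mg/L.

10.4 mg/L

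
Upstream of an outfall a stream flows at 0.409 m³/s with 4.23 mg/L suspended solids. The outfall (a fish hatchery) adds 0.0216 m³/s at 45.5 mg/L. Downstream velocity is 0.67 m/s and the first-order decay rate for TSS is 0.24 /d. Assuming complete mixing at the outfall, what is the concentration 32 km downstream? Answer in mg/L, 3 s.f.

5.52 mg/L

After complete mixing, C₀ = (0.0216·45.5 + 0.409·4.23) / 0.4306 = 6.3 mg/L.
Travel time t = 3.2e+04 m / 0.67 m/s = 4.776e+04 s = 0.5528 d.
C = 6.3·exp(−0.24·0.5528) = 6.3·0.8758 = 5.517 mg/L.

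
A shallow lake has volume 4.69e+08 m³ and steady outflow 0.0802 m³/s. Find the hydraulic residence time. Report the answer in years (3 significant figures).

185 yr

Q = 0.0802 m³/s × 3.156e+07 s/yr = 2.531e+06 m³/yr.
Hydraulic residence time τ = V/Q = 4.69e+08/2.531e+06 = 185.3 yr.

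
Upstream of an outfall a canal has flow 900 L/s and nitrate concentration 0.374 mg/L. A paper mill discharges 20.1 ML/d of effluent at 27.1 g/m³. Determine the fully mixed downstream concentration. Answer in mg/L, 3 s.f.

20.1 ML/d = 0.2326 m³/s.
900 L/s = 0.9 m³/s.
Flow-weighted mixing gives C = (0.2326·27.1 + 0.9·0.374) / (0.2326 + 0.9) = 6.641/1.133 = 5.863 mg/L.

5.86 mg/L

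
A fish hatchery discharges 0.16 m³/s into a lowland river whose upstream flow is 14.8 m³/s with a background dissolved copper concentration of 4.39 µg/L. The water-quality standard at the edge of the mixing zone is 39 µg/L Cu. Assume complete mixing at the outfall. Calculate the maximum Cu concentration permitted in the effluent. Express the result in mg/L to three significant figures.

4.39 µg/L = 0.00439 mg/L.
39 µg/L = 0.039 mg/L.
Mass balance: 0.039·14.96 = 0.16·Cₑ + 14.8·0.00439.
Cₑ = (0.5834 − 0.06497) / 0.16 = 3.24 mg/L.

3.24 mg/L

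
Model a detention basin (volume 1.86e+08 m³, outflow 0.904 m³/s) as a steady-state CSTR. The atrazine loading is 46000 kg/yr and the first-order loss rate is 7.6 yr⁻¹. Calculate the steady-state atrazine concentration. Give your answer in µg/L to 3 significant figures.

31.9 µg/L

Outflow Q = 0.904 m³/s × 3.156e+07 s/yr = 2.853e+07 m³/yr.
Steady-state CSTR mass balance: W = Q·C + k·V·C, so C = W/(Q + kV).
Q + kV = 2.853e+07 + 7.6·1.86e+08 = 1.442e+09 m³/yr.
C = 46000/1.442e+09 = 3.19e-05 kg/m³ = 0.0319 mg/L = 31.9 µg/L.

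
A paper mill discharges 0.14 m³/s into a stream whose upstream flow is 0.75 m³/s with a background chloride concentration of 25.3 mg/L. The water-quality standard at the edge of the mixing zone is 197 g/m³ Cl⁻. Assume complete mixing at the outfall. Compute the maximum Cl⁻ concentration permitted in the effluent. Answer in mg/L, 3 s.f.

Mass balance: 197·0.89 = 0.14·Cₑ + 0.75·25.3.
Cₑ = (175.3 − 18.98) / 0.14 = 1117 mg/L.

1120 mg/L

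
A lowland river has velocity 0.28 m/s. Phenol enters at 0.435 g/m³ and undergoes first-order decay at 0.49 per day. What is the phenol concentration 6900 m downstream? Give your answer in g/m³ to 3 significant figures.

Travel time t = 6900 m / 0.28 m/s = 6900/0.28 = 2.464e+04 s = 0.2852 d.
First-order decay: C = 0.435·exp(−0.49·0.2852) = 0.435·0.8696 = 0.3783 g/m³.

0.378 g/m³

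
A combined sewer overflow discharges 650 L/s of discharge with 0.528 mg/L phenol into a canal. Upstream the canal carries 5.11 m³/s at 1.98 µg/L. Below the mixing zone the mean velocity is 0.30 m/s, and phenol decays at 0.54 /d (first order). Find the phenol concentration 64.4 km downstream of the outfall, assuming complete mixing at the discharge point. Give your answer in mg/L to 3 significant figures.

0.0160 mg/L

650 L/s = 0.65 m³/s.
1.98 µg/L = 0.00198 mg/L.
After complete mixing, C₀ = (0.65·0.528 + 5.11·0.00198) / 5.76 = 0.06134 mg/L.
Travel time t = 6.44e+04 m / 0.30 m/s = 2.147e+05 s = 2.485 d.
C = 0.06134·exp(−0.54·2.485) = 0.06134·0.2614 = 0.01603 mg/L.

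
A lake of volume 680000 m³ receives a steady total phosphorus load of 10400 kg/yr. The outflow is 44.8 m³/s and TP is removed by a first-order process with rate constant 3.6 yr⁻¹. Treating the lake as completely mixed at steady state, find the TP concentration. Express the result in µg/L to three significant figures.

7.34 µg/L

Outflow Q = 44.8 m³/s × 3.156e+07 s/yr = 1.414e+09 m³/yr.
Steady-state CSTR mass balance: W = Q·C + k·V·C, so C = W/(Q + kV).
Q + kV = 1.414e+09 + 3.6·680000 = 1.416e+09 m³/yr.
C = 10400/1.416e+09 = 7.343e-06 kg/m³ = 0.007343 mg/L = 7.343 µg/L.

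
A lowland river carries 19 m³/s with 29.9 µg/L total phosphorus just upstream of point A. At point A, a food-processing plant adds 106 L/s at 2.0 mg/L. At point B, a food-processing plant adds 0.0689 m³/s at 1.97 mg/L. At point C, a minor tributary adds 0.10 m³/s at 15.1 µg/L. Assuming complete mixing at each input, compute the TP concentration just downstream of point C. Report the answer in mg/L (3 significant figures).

29.9 µg/L = 0.0299 mg/L.
106 L/s = 0.106 m³/s.
After input A: C = (19·0.0299 + 0.106·2) / 19.11 = 0.04083 mg/L.
After input B: C = (19.11·0.04083 + 0.0689·1.97) / 19.17 = 0.04776 mg/L.
15.1 µg/L = 0.0151 mg/L.
After input C: C = (19.17·0.04776 + 0.1·0.0151) / 19.27 = 0.04759 mg/L.

0.0476 mg/L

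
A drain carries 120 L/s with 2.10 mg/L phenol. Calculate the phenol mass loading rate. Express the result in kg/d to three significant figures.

21.8 kg/d

120 L/s = 0.12 m³/s.
Mass flux = Q·C = 0.12 m³/s × 2.1 g/m³ = 0.252 g/s.
= 0.252 g/s × 86.4 = 21.77 kg/d.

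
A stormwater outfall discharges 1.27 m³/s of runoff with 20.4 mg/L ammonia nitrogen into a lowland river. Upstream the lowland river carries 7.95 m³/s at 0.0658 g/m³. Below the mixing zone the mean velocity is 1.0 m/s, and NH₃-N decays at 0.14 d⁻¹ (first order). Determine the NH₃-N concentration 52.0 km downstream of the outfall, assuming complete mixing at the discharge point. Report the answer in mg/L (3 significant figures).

After complete mixing, C₀ = (1.27·20.4 + 7.95·0.0658) / 9.22 = 2.867 mg/L.
Travel time t = 5.2e+04 m / 1.0 m/s = 5.2e+04 s = 0.6019 d.
C = 2.867·exp(−0.14·0.6019) = 2.867·0.9192 = 2.635 mg/L.

2.64 mg/L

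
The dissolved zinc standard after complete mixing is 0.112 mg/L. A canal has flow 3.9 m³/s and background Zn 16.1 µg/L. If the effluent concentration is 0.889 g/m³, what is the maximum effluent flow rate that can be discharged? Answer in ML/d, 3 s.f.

41.6 ML/d

16.1 µg/L = 0.0161 mg/L.
Mass balance at complete mixing: C_std·(Q_w + Q_r) = Q_w·C_e + Q_r·C_b.
Rearranging, Q_w = Q_r·(C_std − C_b)/(C_e − C_std) = 3.9·(0.112 − 0.0161) / (0.889 − 0.112) = 0.4814 m³/s.
= 41.59 ML/d.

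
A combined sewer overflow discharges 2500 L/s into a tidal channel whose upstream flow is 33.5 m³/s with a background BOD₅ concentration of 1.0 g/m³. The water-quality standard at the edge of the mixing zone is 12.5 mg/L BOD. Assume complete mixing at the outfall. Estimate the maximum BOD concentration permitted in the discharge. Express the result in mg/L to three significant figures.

2500 L/s = 2.5 m³/s.
Mass balance: 12.5·36 = 2.5·Cₑ + 33.5·1.
Cₑ = (450 − 33.5) / 2.5 = 166.6 mg/L.

167 mg/L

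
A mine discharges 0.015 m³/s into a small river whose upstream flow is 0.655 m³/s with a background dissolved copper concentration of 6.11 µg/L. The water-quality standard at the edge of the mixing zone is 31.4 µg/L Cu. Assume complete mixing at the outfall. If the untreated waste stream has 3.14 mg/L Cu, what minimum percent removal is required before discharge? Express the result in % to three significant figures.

63.8 %

6.11 µg/L = 0.00611 mg/L.
31.4 µg/L = 0.0314 mg/L.
Mass balance: 0.0314·0.67 = 0.015·Cₑ + 0.655·0.00611.
Cₑ = (0.02104 − 0.004002) / 0.015 = 1.136 mg/L.
Required removal = 1 − 1.136/3.14 = 63.83 %.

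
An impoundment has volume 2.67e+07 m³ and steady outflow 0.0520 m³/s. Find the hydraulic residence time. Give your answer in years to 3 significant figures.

Q = 0.0520 m³/s × 3.156e+07 s/yr = 1.641e+06 m³/yr.
Hydraulic residence time τ = V/Q = 2.67e+07/1.641e+06 = 16.27 yr.

16.3 yr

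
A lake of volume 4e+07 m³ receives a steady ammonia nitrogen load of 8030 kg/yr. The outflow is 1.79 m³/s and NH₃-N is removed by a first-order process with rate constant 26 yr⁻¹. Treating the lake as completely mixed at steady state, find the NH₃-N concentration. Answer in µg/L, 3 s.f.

7.32 µg/L

Outflow Q = 1.79 m³/s × 3.156e+07 s/yr = 5.649e+07 m³/yr.
Steady-state CSTR mass balance: W = Q·C + k·V·C, so C = W/(Q + kV).
Q + kV = 5.649e+07 + 26·4e+07 = 1.096e+09 m³/yr.
C = 8030/1.096e+09 = 7.323e-06 kg/m³ = 0.007323 mg/L = 7.323 µg/L.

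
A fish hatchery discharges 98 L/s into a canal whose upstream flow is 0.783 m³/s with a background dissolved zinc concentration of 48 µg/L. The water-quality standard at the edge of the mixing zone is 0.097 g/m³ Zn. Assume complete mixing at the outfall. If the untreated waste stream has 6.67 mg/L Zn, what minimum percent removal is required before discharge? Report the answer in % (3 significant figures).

98 L/s = 0.098 m³/s.
48 µg/L = 0.048 mg/L.
Mass balance: 0.097·0.881 = 0.098·Cₑ + 0.783·0.048.
Cₑ = (0.08546 − 0.03758) / 0.098 = 0.4885 mg/L.
Required removal = 1 − 0.4885/6.67 = 92.68 %.

92.7 %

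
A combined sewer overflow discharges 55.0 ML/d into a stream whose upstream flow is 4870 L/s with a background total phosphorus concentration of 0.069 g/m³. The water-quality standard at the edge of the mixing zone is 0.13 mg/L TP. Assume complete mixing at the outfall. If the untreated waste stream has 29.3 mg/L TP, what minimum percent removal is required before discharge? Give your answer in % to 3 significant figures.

98.0 %

55.0 ML/d = 0.6366 m³/s.
4870 L/s = 4.87 m³/s.
Mass balance: 0.13·5.507 = 0.6366·Cₑ + 4.87·0.069.
Cₑ = (0.7159 − 0.336) / 0.6366 = 0.5967 mg/L.
Required removal = 1 − 0.5967/29.3 = 97.96 %.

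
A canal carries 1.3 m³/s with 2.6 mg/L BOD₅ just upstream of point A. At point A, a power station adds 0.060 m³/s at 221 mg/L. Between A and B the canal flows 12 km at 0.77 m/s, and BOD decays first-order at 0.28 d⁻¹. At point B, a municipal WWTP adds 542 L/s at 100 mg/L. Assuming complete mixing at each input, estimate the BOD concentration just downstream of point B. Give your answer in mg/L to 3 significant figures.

36.8 mg/L

After input A: C = (1.3·2.6 + 0.06·221) / 1.36 = 12.24 mg/L.
Over the 12 km reach to input B (t = 1.558e+04 s = 0.1804 d), decay gives C = 12.24·exp(−0.28·0.1804) = 11.63 mg/L.
542 L/s = 0.542 m³/s.
After input B: C = (1.36·11.63 + 0.542·100) / 1.902 = 36.81 mg/L.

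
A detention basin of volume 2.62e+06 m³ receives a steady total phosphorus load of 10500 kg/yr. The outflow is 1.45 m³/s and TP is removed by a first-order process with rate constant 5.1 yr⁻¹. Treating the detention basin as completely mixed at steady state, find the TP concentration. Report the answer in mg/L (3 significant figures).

Outflow Q = 1.45 m³/s × 3.156e+07 s/yr = 4.576e+07 m³/yr.
Steady-state CSTR mass balance: W = Q·C + k·V·C, so C = W/(Q + kV).
Q + kV = 4.576e+07 + 5.1·2.62e+06 = 5.912e+07 m³/yr.
C = 10500/5.912e+07 = 0.0001776 kg/m³ = 0.1776 mg/L.

0.178 mg/L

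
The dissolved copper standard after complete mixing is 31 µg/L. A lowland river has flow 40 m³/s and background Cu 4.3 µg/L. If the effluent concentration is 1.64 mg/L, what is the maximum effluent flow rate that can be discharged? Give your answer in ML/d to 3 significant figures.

4.3 µg/L = 0.0043 mg/L.
31 µg/L = 0.031 mg/L.
Mass balance at complete mixing: C_std·(Q_w + Q_r) = Q_w·C_e + Q_r·C_b.
Rearranging, Q_w = Q_r·(C_std − C_b)/(C_e − C_std) = 40·(0.031 − 0.0043) / (1.64 − 0.031) = 0.6638 m³/s.
= 57.35 ML/d.

57.3 ML/d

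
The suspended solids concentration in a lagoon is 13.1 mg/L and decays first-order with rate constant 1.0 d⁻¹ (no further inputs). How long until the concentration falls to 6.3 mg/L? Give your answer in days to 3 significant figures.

t = ln(C₀/C)/k = ln(13.1/6.3)/1.0 = 0.7321/1.0 = 0.7321 d.

0.732 d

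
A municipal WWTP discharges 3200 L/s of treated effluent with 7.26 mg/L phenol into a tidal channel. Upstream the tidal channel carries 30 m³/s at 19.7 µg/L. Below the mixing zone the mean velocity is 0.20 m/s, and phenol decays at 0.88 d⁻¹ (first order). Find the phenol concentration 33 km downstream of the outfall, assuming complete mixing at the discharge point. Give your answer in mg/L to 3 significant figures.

0.134 mg/L

3200 L/s = 3.2 m³/s.
19.7 µg/L = 0.0197 mg/L.
After complete mixing, C₀ = (3.2·7.26 + 30·0.0197) / 33.2 = 0.7176 mg/L.
Travel time t = 3.3e+04 m / 0.20 m/s = 1.65e+05 s = 1.91 d.
C = 0.7176·exp(−0.88·1.91) = 0.7176·0.1863 = 0.1337 mg/L.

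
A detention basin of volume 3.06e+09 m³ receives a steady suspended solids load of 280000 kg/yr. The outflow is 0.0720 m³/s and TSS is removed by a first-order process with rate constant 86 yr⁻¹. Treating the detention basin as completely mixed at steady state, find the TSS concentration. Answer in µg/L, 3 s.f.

1.06 µg/L

Outflow Q = 0.0720 m³/s × 3.156e+07 s/yr = 2.272e+06 m³/yr.
Steady-state CSTR mass balance: W = Q·C + k·V·C, so C = W/(Q + kV).
Q + kV = 2.272e+06 + 86·3.06e+09 = 2.632e+11 m³/yr.
C = 280000/2.632e+11 = 1.064e-06 kg/m³ = 0.001064 mg/L = 1.064 µg/L.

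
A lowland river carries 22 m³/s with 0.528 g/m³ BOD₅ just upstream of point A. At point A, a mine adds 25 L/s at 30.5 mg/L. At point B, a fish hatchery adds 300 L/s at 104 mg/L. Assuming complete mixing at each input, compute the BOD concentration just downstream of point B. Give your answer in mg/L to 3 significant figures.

1.95 mg/L

25 L/s = 0.025 m³/s.
After input A: C = (22·0.528 + 0.025·30.5) / 22.02 = 0.562 mg/L.
300 L/s = 0.3 m³/s.
After input B: C = (22.02·0.562 + 0.3·104) / 22.32 = 1.952 mg/L.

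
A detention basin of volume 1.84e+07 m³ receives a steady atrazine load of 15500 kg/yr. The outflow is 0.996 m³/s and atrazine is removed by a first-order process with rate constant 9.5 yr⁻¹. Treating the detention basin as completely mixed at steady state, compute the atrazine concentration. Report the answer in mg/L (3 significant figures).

0.0752 mg/L

Outflow Q = 0.996 m³/s × 3.156e+07 s/yr = 3.143e+07 m³/yr.
Steady-state CSTR mass balance: W = Q·C + k·V·C, so C = W/(Q + kV).
Q + kV = 3.143e+07 + 9.5·1.84e+07 = 2.062e+08 m³/yr.
C = 15500/2.062e+08 = 7.516e-05 kg/m³ = 0.07516 mg/L.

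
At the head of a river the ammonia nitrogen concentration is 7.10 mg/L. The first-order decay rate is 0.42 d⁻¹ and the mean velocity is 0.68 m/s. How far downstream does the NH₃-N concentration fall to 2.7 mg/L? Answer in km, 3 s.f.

135 km

From C = C₀·e^(−kt), t = ln(C₀/C)/k = ln(7.10/2.7)/0.42 = 0.9668/0.42 = 2.302 d.
Distance = v·t = 0.68 m/s × 1.989e+05 s = 1.352e+05 m = 135.2 km.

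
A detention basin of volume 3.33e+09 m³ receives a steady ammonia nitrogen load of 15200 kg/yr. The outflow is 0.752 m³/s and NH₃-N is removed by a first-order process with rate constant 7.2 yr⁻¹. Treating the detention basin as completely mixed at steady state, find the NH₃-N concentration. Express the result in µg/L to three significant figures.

0.633 µg/L

Outflow Q = 0.752 m³/s × 3.156e+07 s/yr = 2.373e+07 m³/yr.
Steady-state CSTR mass balance: W = Q·C + k·V·C, so C = W/(Q + kV).
Q + kV = 2.373e+07 + 7.2·3.33e+09 = 2.4e+10 m³/yr.
C = 15200/2.4e+10 = 6.333e-07 kg/m³ = 0.0006333 mg/L = 0.6333 µg/L.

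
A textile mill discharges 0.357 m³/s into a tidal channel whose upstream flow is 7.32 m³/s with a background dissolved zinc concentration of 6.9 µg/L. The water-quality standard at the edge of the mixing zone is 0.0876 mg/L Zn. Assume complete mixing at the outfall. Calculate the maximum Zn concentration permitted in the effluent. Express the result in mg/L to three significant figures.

6.9 µg/L = 0.0069 mg/L.
Mass balance: 0.0876·7.677 = 0.357·Cₑ + 7.32·0.0069.
Cₑ = (0.6725 − 0.05051) / 0.357 = 1.742 mg/L.

1.74 mg/L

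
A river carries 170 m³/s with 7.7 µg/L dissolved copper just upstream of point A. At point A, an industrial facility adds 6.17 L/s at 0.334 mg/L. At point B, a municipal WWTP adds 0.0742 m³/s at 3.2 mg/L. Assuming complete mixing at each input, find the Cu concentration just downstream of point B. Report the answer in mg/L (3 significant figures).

7.7 µg/L = 0.0077 mg/L.
6.17 L/s = 0.00617 m³/s.
After input A: C = (170·0.0077 + 0.00617·0.334) / 170 = 0.007712 mg/L.
After input B: C = (170·0.007712 + 0.0742·3.2) / 170.1 = 0.009105 mg/L.

0.00910 mg/L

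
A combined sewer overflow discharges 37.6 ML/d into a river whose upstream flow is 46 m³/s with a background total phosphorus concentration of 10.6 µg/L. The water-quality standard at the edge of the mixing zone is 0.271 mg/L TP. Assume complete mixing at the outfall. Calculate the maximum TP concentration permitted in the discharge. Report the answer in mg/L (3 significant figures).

27.8 mg/L

37.6 ML/d = 0.4352 m³/s.
10.6 µg/L = 0.0106 mg/L.
Mass balance: 0.271·46.44 = 0.4352·Cₑ + 46·0.0106.
Cₑ = (12.58 − 0.4876) / 0.4352 = 27.8 mg/L.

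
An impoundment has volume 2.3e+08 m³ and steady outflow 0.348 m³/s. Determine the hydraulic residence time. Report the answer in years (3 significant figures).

Q = 0.348 m³/s × 3.156e+07 s/yr = 1.098e+07 m³/yr.
Hydraulic residence time τ = V/Q = 2.3e+08/1.098e+07 = 20.94 yr.

20.9 yr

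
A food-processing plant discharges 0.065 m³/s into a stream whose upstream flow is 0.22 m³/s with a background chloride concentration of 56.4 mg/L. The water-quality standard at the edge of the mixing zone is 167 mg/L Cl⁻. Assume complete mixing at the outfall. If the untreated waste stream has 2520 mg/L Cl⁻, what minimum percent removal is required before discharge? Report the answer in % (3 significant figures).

78.5 %

Mass balance: 167·0.285 = 0.065·Cₑ + 0.22·56.4.
Cₑ = (47.6 − 12.41) / 0.065 = 541.3 mg/L.
Required removal = 1 − 541.3/2520 = 78.52 %.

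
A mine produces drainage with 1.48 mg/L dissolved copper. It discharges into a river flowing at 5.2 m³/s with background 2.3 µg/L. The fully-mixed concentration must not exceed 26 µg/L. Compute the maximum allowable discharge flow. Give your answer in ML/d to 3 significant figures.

7.32 ML/d

2.3 µg/L = 0.0023 mg/L.
26 µg/L = 0.026 mg/L.
Mass balance at complete mixing: C_std·(Q_w + Q_r) = Q_w·C_e + Q_r·C_b.
Rearranging, Q_w = Q_r·(C_std − C_b)/(C_e − C_std) = 5.2·(0.026 − 0.0023) / (1.48 − 0.026) = 0.08476 m³/s.
= 7.323 ML/d.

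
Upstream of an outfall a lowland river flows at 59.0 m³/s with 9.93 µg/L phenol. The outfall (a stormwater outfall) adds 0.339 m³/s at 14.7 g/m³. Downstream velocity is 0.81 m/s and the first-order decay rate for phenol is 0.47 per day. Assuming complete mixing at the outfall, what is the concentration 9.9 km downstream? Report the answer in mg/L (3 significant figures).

0.0878 mg/L

9.93 µg/L = 0.00993 mg/L.
After complete mixing, C₀ = (0.339·14.7 + 59·0.00993) / 59.34 = 0.09385 mg/L.
Travel time t = 9900 m / 0.81 m/s = 1.222e+04 s = 0.1415 d.
C = 0.09385·exp(−0.47·0.1415) = 0.09385·0.9357 = 0.08782 mg/L.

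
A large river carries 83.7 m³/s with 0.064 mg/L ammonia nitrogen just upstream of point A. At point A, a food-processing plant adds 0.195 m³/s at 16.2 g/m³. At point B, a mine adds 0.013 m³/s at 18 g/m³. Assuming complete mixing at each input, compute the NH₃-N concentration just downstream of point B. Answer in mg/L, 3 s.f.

After input A: C = (83.7·0.064 + 0.195·16.2) / 83.89 = 0.1015 mg/L.
After input B: C = (83.89·0.1015 + 0.013·18) / 83.91 = 0.1043 mg/L.

0.104 mg/L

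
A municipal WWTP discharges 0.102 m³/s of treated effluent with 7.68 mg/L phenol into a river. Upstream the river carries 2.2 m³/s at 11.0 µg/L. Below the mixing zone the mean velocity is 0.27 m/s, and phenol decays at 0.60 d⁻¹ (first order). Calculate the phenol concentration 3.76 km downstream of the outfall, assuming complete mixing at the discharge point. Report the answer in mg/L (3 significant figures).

11.0 µg/L = 0.011 mg/L.
After complete mixing, C₀ = (0.102·7.68 + 2.2·0.011) / 2.302 = 0.3508 mg/L.
Travel time t = 3760 m / 0.27 m/s = 1.393e+04 s = 0.1612 d.
C = 0.3508·exp(−0.60·0.1612) = 0.3508·0.9078 = 0.3185 mg/L.

0.318 mg/L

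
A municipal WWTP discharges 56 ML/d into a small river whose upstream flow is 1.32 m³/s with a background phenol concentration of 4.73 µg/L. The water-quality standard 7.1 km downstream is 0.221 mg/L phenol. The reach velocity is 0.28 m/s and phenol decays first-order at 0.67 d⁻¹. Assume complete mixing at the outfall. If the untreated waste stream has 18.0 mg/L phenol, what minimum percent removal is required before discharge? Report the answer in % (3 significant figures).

95.5 %

56 ML/d = 0.6481 m³/s.
4.73 µg/L = 0.00473 mg/L.
Travel time to the compliance point: t = 7100/0.28 = 2.536e+04 s = 0.2935 d; decay factor exp(−0.67·0.2935) = 0.8215.
So the concentration just after mixing may be at most 0.221/0.8215 = 0.269 mg/L.
Mass balance: 0.269·1.968 = 0.6481·Cₑ + 1.32·0.00473.
Cₑ = (0.5295 − 0.006244) / 0.6481 = 0.8073 mg/L.
Required removal = 1 − 0.8073/18.0 = 95.52 %.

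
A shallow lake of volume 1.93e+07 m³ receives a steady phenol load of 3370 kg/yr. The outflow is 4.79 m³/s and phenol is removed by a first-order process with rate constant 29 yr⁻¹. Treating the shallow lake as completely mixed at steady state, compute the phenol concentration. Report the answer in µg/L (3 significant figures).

Outflow Q = 4.79 m³/s × 3.156e+07 s/yr = 1.512e+08 m³/yr.
Steady-state CSTR mass balance: W = Q·C + k·V·C, so C = W/(Q + kV).
Q + kV = 1.512e+08 + 29·1.93e+07 = 7.109e+08 m³/yr.
C = 3370/7.109e+08 = 4.741e-06 kg/m³ = 0.004741 mg/L = 4.741 µg/L.

4.74 µg/L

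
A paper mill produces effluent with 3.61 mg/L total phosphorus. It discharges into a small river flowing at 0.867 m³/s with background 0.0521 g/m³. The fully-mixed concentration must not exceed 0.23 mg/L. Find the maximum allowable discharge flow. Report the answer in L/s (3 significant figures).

Mass balance at complete mixing: C_std·(Q_w + Q_r) = Q_w·C_e + Q_r·C_b.
Rearranging, Q_w = Q_r·(C_std − C_b)/(C_e − C_std) = 0.867·(0.23 − 0.0521) / (3.61 − 0.23) = 0.04563 m³/s.
= 45.63 L/s.

45.6 L/s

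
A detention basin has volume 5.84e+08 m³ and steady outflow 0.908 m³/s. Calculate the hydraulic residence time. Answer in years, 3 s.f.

Q = 0.908 m³/s × 3.156e+07 s/yr = 2.865e+07 m³/yr.
Hydraulic residence time τ = V/Q = 5.84e+08/2.865e+07 = 20.38 yr.

20.4 yr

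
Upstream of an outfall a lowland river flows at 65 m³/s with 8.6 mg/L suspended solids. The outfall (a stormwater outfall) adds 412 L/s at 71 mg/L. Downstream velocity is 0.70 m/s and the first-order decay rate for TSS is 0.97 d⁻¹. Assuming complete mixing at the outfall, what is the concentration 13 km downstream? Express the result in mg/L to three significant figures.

412 L/s = 0.412 m³/s.
After complete mixing, C₀ = (0.412·71 + 65·8.6) / 65.41 = 8.993 mg/L.
Travel time t = 1.3e+04 m / 0.70 m/s = 1.857e+04 s = 0.2149 d.
C = 8.993·exp(−0.97·0.2149) = 8.993·0.8118 = 7.301 mg/L.

7.30 mg/L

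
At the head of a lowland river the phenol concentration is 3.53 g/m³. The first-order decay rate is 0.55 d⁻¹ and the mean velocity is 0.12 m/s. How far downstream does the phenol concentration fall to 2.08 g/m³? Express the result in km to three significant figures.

From C = C₀·e^(−kt), t = ln(C₀/C)/k = ln(3.53/2.08)/0.55 = 0.5289/0.55 = 0.9617 d.
Distance = v·t = 0.12 m/s × 8.309e+04 s = 9971 m = 9.971 km.

9.97 km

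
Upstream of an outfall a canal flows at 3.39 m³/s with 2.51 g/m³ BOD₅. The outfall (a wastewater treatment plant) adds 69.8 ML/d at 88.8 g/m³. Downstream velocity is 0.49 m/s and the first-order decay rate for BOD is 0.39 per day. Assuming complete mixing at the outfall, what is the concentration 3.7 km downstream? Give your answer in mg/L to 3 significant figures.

69.8 ML/d = 0.8079 m³/s.
After complete mixing, C₀ = (0.8079·88.8 + 3.39·2.51) / 4.198 = 19.12 mg/L.
Travel time t = 3700 m / 0.49 m/s = 7551 s = 0.0874 d.
C = 19.12·exp(−0.39·0.0874) = 19.12·0.9665 = 18.48 mg/L.

18.5 mg/L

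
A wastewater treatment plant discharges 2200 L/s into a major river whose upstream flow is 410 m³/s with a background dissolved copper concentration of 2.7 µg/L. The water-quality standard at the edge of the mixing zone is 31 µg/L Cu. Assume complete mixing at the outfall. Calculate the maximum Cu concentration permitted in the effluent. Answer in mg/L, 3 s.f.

5.31 mg/L

2200 L/s = 2.2 m³/s.
2.7 µg/L = 0.0027 mg/L.
31 µg/L = 0.031 mg/L.
Mass balance: 0.031·412.2 = 2.2·Cₑ + 410·0.0027.
Cₑ = (12.78 − 1.107) / 2.2 = 5.305 mg/L.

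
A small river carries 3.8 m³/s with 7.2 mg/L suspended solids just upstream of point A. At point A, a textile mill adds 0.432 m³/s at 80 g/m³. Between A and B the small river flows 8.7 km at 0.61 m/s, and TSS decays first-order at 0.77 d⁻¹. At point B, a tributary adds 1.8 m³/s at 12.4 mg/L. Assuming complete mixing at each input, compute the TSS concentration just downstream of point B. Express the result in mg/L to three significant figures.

After input A: C = (3.8·7.2 + 0.432·80) / 4.232 = 14.63 mg/L.
Over the 8.7 km reach to input B (t = 1.426e+04 s = 0.1651 d), decay gives C = 14.63·exp(−0.77·0.1651) = 12.88 mg/L.
After input B: C = (4.232·12.88 + 1.8·12.4) / 6.032 = 12.74 mg/L.

12.7 mg/L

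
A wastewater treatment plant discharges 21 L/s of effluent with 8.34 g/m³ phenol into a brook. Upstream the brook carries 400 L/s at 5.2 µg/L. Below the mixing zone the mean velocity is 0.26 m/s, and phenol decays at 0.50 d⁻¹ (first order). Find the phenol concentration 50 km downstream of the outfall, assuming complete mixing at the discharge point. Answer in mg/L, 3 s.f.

21 L/s = 0.021 m³/s.
400 L/s = 0.4 m³/s.
5.2 µg/L = 0.0052 mg/L.
After complete mixing, C₀ = (0.021·8.34 + 0.4·0.0052) / 0.421 = 0.421 mg/L.
Travel time t = 5e+04 m / 0.26 m/s = 1.923e+05 s = 2.226 d.
C = 0.421·exp(−0.50·2.226) = 0.421·0.3286 = 0.1383 mg/L.

0.138 mg/L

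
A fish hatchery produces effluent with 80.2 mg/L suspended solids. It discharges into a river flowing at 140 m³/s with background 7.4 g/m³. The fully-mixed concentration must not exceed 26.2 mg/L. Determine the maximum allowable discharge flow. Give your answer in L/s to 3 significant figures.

48700 L/s

Mass balance at complete mixing: C_std·(Q_w + Q_r) = Q_w·C_e + Q_r·C_b.
Rearranging, Q_w = Q_r·(C_std − C_b)/(C_e − C_std) = 140·(26.2 − 7.4) / (80.2 − 26.2) = 48.74 m³/s.
= 4.874e+04 L/s.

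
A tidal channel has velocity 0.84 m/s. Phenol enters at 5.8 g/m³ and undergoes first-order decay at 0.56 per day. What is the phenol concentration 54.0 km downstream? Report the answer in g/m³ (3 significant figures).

3.82 g/m³

Travel time t = 54.0 km / 0.84 m/s = 5.4e+04/0.84 = 6.429e+04 s = 0.744 d.
First-order decay: C = 5.8·exp(−0.56·0.744) = 5.8·0.6592 = 3.824 g/m³.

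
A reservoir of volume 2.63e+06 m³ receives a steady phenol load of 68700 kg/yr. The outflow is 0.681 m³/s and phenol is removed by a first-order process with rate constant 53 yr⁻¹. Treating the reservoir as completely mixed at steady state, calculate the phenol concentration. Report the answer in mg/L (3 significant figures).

Outflow Q = 0.681 m³/s × 3.156e+07 s/yr = 2.149e+07 m³/yr.
Steady-state CSTR mass balance: W = Q·C + k·V·C, so C = W/(Q + kV).
Q + kV = 2.149e+07 + 53·2.63e+06 = 1.609e+08 m³/yr.
C = 68700/1.609e+08 = 0.000427 kg/m³ = 0.427 mg/L.

0.427 mg/L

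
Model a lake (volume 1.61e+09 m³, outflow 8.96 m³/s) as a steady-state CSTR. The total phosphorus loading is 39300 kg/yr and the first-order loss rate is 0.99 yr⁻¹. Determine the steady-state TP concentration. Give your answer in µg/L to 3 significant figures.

Outflow Q = 8.96 m³/s × 3.156e+07 s/yr = 2.828e+08 m³/yr.
Steady-state CSTR mass balance: W = Q·C + k·V·C, so C = W/(Q + kV).
Q + kV = 2.828e+08 + 0.99·1.61e+09 = 1.877e+09 m³/yr.
C = 39300/1.877e+09 = 2.094e-05 kg/m³ = 0.02094 mg/L = 20.94 µg/L.

20.9 µg/L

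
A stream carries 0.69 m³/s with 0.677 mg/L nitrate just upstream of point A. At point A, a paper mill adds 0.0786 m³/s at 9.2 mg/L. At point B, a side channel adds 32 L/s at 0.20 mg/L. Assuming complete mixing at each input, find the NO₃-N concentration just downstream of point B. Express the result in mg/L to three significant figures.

After input A: C = (0.69·0.677 + 0.0786·9.2) / 0.7686 = 1.549 mg/L.
32 L/s = 0.032 m³/s.
After input B: C = (0.7686·1.549 + 0.032·0.2) / 0.8006 = 1.495 mg/L.

1.49 mg/L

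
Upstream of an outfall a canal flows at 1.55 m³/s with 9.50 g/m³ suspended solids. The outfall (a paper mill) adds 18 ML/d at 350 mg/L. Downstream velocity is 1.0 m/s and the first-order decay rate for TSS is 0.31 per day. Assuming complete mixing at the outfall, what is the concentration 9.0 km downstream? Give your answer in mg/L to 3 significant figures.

18 ML/d = 0.2083 m³/s.
After complete mixing, C₀ = (0.2083·350 + 1.55·9.5) / 1.758 = 49.84 mg/L.
Travel time t = 9000 m / 1.0 m/s = 9000 s = 0.1042 d.
C = 49.84·exp(−0.31·0.1042) = 49.84·0.9682 = 48.26 mg/L.

48.3 mg/L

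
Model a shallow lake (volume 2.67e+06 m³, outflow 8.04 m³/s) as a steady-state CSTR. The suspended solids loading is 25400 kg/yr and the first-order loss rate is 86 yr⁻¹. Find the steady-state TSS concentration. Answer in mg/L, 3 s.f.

0.0526 mg/L

Outflow Q = 8.04 m³/s × 3.156e+07 s/yr = 2.537e+08 m³/yr.
Steady-state CSTR mass balance: W = Q·C + k·V·C, so C = W/(Q + kV).
Q + kV = 2.537e+08 + 86·2.67e+06 = 4.833e+08 m³/yr.
C = 25400/4.833e+08 = 5.255e-05 kg/m³ = 0.05255 mg/L.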